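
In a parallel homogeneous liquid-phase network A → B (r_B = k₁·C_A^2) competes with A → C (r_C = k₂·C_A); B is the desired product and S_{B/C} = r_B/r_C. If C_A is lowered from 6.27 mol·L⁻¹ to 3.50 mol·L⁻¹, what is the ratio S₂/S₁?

S_{B/C} = (k₁/k₂)·C_A, so S₂/S₁ = (C_{A,2}/C_{A,1}).
= 3.50/6.27 = 0.558.

0.558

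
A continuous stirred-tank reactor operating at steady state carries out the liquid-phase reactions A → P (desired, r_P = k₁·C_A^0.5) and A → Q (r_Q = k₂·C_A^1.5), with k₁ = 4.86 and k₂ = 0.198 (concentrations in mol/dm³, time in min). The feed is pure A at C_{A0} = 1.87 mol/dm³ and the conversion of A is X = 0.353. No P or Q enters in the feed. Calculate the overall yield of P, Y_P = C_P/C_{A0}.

Exit C_A = C_{A0}(1−X) = 1.87×0.647 = 1.210 mol/dm³.
In a CSTR the entire volume is at exit conditions, so r_P = 4.86×1.210^0.5 = 5.346 and r_Q = 0.198×1.210^1.5 = 0.2635.
Fraction of consumed A going to P: r_P/(r_P+r_Q) = 0.9530.
C_P = 0.9530·C_{A0}·X = 0.9530×1.87×0.353 = 0.629 mol/dm³; Y_P = C_P/C_{A0} = 0.336.

0.336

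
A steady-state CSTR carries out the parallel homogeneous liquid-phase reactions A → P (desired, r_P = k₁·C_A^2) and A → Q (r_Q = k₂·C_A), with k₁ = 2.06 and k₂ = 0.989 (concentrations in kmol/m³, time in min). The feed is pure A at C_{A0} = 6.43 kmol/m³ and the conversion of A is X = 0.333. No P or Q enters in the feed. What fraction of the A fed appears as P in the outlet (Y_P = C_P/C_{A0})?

0.299

Exit C_A = C_{A0}(1−X) = 6.43×0.667 = 4.289 kmol/m³.
Rates in a CSTR are evaluated at the outlet concentration: r_P = 2.06×4.289^2 = 37.89, r_Q = 0.989×4.289 = 4.242.
Fraction of consumed A going to P: r_P/(r_P+r_Q) = 0.8993.
C_P = 0.8993·C_{A0}·X = 0.8993×6.43×0.333 = 1.93 kmol/m³; Y_P = C_P/C_{A0} = 0.299.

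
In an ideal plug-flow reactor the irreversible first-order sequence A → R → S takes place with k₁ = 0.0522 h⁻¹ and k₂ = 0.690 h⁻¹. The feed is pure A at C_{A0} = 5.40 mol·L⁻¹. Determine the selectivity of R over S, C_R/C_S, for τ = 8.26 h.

0.178

For first-order series with pure A initially, C_R(τ) = k₁C_{A0}/(k₂−k₁)·(e^(−k₁τ) − e^(−k₂τ)).
e^(−k₁τ) = e^(−0.0522×8.26) = e^(−0.4312) = 0.6497; e^(−k₂τ) = e^(−5.699) = 0.003348.
C_R = 0.0522×5.40/(0.690−0.0522) × (0.6497−0.003348) = 0.4420×0.6464 = 0.2857 mol·L⁻¹.
C_A = C_{A0}e^(−k₁τ) = 3.509 mol·L⁻¹, so C_S = C_{A0}−C_A−C_R = 1.606 mol·L⁻¹; C_R/C_S = 0.178.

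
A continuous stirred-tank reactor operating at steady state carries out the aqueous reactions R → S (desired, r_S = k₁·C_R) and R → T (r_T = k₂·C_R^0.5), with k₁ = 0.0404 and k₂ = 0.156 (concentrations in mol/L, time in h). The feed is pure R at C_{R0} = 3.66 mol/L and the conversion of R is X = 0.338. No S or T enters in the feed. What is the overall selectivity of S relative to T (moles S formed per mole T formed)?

0.403

Exit C_R = C_{R0}(1−X) = 3.66×0.662 = 2.423 mol/L.
In a CSTR the entire volume is at exit conditions, so r_S = 0.0404×2.423 = 0.09789 and r_T = 0.156×2.423^0.5 = 0.2428.
Overall selectivity = C_S/C_T = r_Sτ/(r_Tτ) = r_S/r_T = 0.403.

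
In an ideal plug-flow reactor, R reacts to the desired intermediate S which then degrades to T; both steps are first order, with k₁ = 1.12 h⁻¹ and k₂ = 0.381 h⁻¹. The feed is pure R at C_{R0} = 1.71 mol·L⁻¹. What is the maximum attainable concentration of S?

0.981 mol·L⁻¹

Evaluating C_S at τ_opt = ln(k₂/k₁)/(k₂−k₁) gives C_{S,max}/C_{R0} = (k₁/k₂)^[k₂/(k₂−k₁)].
= (1.12/0.381)^(0.381/(0.381−1.12)) = (2.940)^(-0.5156) = 0.5735.
C_{S,max} = 0.5735×1.71 = 0.981 mol·L⁻¹.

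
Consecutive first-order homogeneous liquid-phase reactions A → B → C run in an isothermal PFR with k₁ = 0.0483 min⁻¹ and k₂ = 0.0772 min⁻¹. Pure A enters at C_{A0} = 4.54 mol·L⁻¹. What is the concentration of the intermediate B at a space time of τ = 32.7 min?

0.956 mol·L⁻¹

Solving the coupled first-order balances gives C_B(τ) = [k₁/(k₂−k₁)]·C_{A0}·(e^(−k₁τ) − e^(−k₂τ)).
e^(−k₁τ) = e^(−0.0483×32.7) = e^(−1.579) = 0.2061; e^(−k₂τ) = e^(−2.524) = 0.08010.
C_B = 0.0483×4.54/(0.0772−0.0483) × (0.2061−0.08010) = 7.588×0.1260 = 0.9560 mol·L⁻¹.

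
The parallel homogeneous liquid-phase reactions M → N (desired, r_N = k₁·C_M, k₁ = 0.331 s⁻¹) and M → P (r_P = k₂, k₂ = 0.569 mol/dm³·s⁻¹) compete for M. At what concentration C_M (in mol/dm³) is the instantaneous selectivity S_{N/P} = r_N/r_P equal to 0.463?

0.796 mol/dm³

S_{N/P} = (k₁/k₂)·C_M ⇒ C_M = S·k₂/k₁.
= 0.463×0.569/0.331 = 0.796 mol/dm³.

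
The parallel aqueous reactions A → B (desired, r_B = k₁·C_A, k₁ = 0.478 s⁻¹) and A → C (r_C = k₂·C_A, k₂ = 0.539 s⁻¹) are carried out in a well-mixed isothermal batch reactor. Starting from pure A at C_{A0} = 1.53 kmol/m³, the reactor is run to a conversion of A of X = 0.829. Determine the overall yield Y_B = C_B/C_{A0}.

0.390

C_A = C_{A0}(1−X) = 0.2616 kmol/m³.
Both paths are first order in A, so the instantaneous fraction to B is constant: dC_B/d(−C_A) = k₁/(k₁+k₂) = 0.4700.
C_B = 0.4700·(C_{A0}−C_A) = 0.4700×1.268 = 0.596 kmol/m³.
Y_B = C_B/C_{A0} = 0.5961/1.53 = 0.390.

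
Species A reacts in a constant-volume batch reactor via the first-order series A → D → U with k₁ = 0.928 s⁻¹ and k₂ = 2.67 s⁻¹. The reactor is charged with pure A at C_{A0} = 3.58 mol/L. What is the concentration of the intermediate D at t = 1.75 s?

0.358 mol/L

The intermediate concentration in a first-order A→B→C sequence is C_D = k₁C_{A0}(e^(−k₁t) − e^(−k₂t))/(k₂−k₁).
e^(−k₁t) = e^(−0.928×1.75) = e^(−1.624) = 0.1971; e^(−k₂t) = e^(−4.672) = 0.009349.
C_D = 0.928×3.58/(2.67−0.928) × (0.1971−0.009349) = 1.907×0.1878 = 0.3581 mol/L.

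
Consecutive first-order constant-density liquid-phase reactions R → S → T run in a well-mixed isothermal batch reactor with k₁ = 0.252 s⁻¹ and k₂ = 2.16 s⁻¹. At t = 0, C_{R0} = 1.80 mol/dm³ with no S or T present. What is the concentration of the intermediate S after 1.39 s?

Solving the coupled first-order balances gives C_S(t) = [k₁/(k₂−k₁)]·C_{R0}·(e^(−k₁t) − e^(−k₂t)).
e^(−k₁t) = e^(−0.252×1.39) = e^(−0.3503) = 0.7045; e^(−k₂t) = e^(−3.002) = 0.04967.
C_S = 0.252×1.80/(2.16−0.252) × (0.7045−0.04967) = 0.2377×0.6548 = 0.1557 mol/dm³.

0.156 mol/dm³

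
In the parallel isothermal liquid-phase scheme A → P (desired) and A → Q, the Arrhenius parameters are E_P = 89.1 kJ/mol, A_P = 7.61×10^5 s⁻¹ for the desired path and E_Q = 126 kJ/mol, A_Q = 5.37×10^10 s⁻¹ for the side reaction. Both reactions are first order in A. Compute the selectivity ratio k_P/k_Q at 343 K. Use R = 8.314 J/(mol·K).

5.90

Since both paths have the same order in A, the concentration cancels and S_{P/Q} = k_P/k_Q = (A_P/A_Q)·exp[(E_Q−E_P)/(RT)].
(E_Q−E_P)/(RT) = (126−89.1)×10³/(8.314×343) = 36900/2852 = 12.94.
k_P/k_Q = (7.61×10^5/5.37×10^10)·exp(12.94) = 1.417×10^-5 × 4.165×10^5 = 5.90.
Since E_P < E_Q, lowering the temperature improves selectivity toward P.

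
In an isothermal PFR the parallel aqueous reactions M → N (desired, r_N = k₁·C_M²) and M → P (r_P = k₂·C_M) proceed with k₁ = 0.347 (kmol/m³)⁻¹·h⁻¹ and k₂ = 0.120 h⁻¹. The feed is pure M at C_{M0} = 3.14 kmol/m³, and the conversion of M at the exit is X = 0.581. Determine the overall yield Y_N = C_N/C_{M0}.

C_M = C_{M0}(1−X) = 1.316 kmol/m³.
Along a PFR/batch, dC_P/dC_M = −r_P/(r_N+r_P) = −k₂/(k₂+k₁·C_M).
Integrating from C_{M0} to C_M: C_P = (0.120/0.347)·ln[(0.120+0.347·3.14)/(0.120+0.347·1.32)] = 0.3458·ln(1.210/0.5765) = 0.2563 kmol/m³.
Then C_N = (C_{M0}−C_M) − C_P = 1.824 − 0.2563 = 1.568 kmol/m³.
Y_N = C_N/C_{M0} = 1.568/3.14 = 0.499.

0.499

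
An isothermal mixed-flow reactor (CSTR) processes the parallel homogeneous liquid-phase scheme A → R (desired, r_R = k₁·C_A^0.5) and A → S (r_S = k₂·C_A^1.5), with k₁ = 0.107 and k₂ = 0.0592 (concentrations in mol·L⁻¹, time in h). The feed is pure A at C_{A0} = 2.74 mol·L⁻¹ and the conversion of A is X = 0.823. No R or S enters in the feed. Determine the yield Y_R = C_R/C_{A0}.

Exit C_A = C_{A0}(1−X) = 2.74×0.177 = 0.4850 mol·L⁻¹.
Rates in a CSTR are evaluated at the outlet concentration: r_R = 0.107×0.4850^0.5 = 0.07452, r_S = 0.0592×0.4850^1.5 = 0.01999.
Fraction of consumed A going to R: r_R/(r_R+r_S) = 0.7884.
C_R = 0.7884·C_{A0}·X = 0.7884×2.74×0.823 = 1.78 mol·L⁻¹; Y_R = C_R/C_{A0} = 0.649.

0.649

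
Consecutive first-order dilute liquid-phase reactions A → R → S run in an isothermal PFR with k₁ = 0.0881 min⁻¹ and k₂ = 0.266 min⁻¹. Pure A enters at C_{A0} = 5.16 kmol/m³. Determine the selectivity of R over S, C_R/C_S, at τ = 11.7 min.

For first-order series with pure A initially, C_R(τ) = k₁C_{A0}/(k₂−k₁)·(e^(−k₁τ) − e^(−k₂τ)).
e^(−k₁τ) = e^(−0.0881×11.7) = e^(−1.031) = 0.3567; e^(−k₂τ) = e^(−3.112) = 0.04450.
C_R = 0.0881×5.16/(0.266−0.0881) × (0.3567−0.04450) = 2.555×0.3122 = 0.7979 kmol/m³.
C_A = C_{A0}e^(−k₁τ) = 1.841 kmol/m³, so C_S = C_{A0}−C_A−C_R = 2.521 kmol/m³; C_R/C_S = 0.316.

0.316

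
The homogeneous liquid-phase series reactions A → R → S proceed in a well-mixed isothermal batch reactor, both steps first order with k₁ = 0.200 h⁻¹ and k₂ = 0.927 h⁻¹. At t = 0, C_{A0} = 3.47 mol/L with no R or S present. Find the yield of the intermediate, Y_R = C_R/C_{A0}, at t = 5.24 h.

Solving the coupled first-order balances gives C_R(t) = [k₁/(k₂−k₁)]·C_{A0}·(e^(−k₁t) − e^(−k₂t)).
e^(−k₁t) = e^(−0.200×5.24) = e^(−1.048) = 0.3506; e^(−k₂t) = e^(−4.857) = 0.007770.
C_R = 0.200×3.47/(0.927−0.200) × (0.3506−0.007770) = 0.9546×0.3429 = 0.3273 mol/L.
Y_R = C_R/C_{A0} = 0.3273/3.47 = 0.0943.

0.0943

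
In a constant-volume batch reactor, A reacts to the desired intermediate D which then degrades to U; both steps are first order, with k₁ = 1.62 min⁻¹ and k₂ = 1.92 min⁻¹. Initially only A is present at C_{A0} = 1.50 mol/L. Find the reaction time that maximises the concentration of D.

0.566 min

For first-order series the maximum of C_D occurs at t_opt = ln(k₂/k₁)/(k₂−k₁).
= ln(1.92/1.62)/(1.92−1.62) = ln(1.185)/0.3000 = 0.1699/0.3000 = 0.566 min.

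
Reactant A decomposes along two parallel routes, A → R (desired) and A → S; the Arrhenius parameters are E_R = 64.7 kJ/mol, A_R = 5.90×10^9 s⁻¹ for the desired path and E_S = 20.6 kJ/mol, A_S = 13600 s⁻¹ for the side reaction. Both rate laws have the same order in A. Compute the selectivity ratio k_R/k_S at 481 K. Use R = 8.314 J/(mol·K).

Since both paths have the same order in A, the concentration cancels and S_{R/S} = k_R/k_S = (A_R/A_S)·exp[(E_S−E_R)/(RT)].
(E_S−E_R)/(RT) = (20.6−64.7)×10³/(8.314×481) = -44100/3999 = -11.03.
k_R/k_S = (5.90×10^9/13600)·exp(-11.03) = 4.338×10^5 × 1.625×10^-5 = 7.05.
Since E_R > E_S, raising the temperature improves selectivity toward R.

7.05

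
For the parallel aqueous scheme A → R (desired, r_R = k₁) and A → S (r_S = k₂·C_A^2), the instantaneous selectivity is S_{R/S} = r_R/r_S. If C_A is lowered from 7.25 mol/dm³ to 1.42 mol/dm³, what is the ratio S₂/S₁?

S_{R/S} = (k₁/k₂)·C_A^-2, so S₂/S₁ = (C_{A,2}/C_{A,1})^-2.
= (1.42/7.25)^(-2) = (0.1959)^(-2) = 26.1.

26.1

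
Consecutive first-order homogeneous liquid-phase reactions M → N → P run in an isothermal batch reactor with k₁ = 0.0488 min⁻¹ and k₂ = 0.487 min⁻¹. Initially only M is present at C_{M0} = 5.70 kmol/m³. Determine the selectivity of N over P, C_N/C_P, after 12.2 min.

For first-order series with pure M initially, C_N(t) = k₁C_{M0}/(k₂−k₁)·(e^(−k₁t) − e^(−k₂t)).
e^(−k₁t) = e^(−0.0488×12.2) = e^(−0.5954) = 0.5514; e^(−k₂t) = e^(−5.941) = 0.002628.
C_N = 0.0488×5.70/(0.487−0.0488) × (0.5514−0.002628) = 0.6348×0.5487 = 0.3483 kmol/m³.
C_M = C_{M0}e^(−k₁t) = 3.143 kmol/m³, so C_P = C_{M0}−C_M−C_N = 2.209 kmol/m³; C_N/C_P = 0.158.

0.158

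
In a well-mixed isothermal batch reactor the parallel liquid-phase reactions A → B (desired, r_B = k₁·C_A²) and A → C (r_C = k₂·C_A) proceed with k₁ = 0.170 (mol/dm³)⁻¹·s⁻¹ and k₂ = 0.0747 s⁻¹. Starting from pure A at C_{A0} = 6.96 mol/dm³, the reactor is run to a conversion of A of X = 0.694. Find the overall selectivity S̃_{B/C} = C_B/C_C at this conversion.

9.39

C_A = C_{A0}(1−X) = 2.130 mol/dm³.
Along a PFR/batch, dC_C/dC_A = −r_C/(r_B+r_C) = −k₂/(k₂+k₁·C_A).
Integrating from C_{A0} to C_A: C_C = (0.0747/0.170)·ln[(0.0747+0.170·6.96)/(0.0747+0.170·2.13)] = 0.4394·ln(1.258/0.4368) = 0.4648 mol/dm³.
Then C_B = (C_{A0}−C_A) − C_C = 4.830 − 0.4648 = 4.365 mol/dm³.
S̃_{B/C} = C_B/C_C = 4.365/0.4648 = 9.39.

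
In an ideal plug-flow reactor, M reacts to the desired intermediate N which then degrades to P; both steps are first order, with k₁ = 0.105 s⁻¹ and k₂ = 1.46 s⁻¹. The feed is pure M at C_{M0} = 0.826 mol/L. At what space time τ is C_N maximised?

For first-order series the maximum of C_N occurs at τ_opt = ln(k₂/k₁)/(k₂−k₁).
= ln(1.46/0.105)/(1.46−0.105) = ln(13.90)/1.355 = 2.632/1.355 = 1.94 s.

1.94 s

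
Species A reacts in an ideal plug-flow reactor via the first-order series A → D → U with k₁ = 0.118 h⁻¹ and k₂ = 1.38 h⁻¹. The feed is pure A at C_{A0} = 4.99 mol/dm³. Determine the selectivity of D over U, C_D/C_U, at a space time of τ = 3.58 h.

For first-order series with pure A initially, C_D(τ) = k₁C_{A0}/(k₂−k₁)·(e^(−k₁τ) − e^(−k₂τ)).
e^(−k₁τ) = e^(−0.118×3.58) = e^(−0.4224) = 0.6554; e^(−k₂τ) = e^(−4.940) = 0.007152.
C_D = 0.118×4.99/(1.38−0.118) × (0.6554−0.007152) = 0.4666×0.6483 = 0.3025 mol/dm³.
C_A = C_{A0}e^(−k₁τ) = 3.271 mol/dm³, so C_U = C_{A0}−C_A−C_D = 1.417 mol/dm³; C_D/C_U = 0.213.

0.213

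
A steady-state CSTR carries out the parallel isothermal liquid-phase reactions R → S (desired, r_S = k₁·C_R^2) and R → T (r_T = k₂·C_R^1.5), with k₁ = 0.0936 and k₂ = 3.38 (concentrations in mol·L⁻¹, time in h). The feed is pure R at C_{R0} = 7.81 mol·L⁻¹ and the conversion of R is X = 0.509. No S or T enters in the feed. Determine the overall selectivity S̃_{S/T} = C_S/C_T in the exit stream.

0.0542

Exit C_R = C_{R0}(1−X) = 7.81×0.491 = 3.835 mol·L⁻¹.
In a CSTR the entire volume is at exit conditions, so r_S = 0.0936×3.835^2 = 1.376 and r_T = 3.38×3.835^1.5 = 25.38.
Overall selectivity = C_S/C_T = r_Sτ/(r_Tτ) = r_S/r_T = 0.0542.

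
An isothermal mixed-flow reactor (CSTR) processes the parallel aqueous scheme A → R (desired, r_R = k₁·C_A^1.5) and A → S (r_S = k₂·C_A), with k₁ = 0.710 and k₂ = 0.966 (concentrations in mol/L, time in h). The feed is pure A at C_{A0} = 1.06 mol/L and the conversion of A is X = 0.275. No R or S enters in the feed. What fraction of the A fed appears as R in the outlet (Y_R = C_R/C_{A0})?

Exit C_A = C_{A0}(1−X) = 1.06×0.725 = 0.7685 mol/L.
Rates in a CSTR are evaluated at the outlet concentration: r_R = 0.710×0.7685^1.5 = 0.4783, r_S = 0.966×0.7685 = 0.7424.
Fraction of consumed A going to R: r_R/(r_R+r_S) = 0.3918.
C_R = 0.3918·C_{A0}·X = 0.3918×1.06×0.275 = 0.114 mol/L; Y_R = C_R/C_{A0} = 0.108.

0.108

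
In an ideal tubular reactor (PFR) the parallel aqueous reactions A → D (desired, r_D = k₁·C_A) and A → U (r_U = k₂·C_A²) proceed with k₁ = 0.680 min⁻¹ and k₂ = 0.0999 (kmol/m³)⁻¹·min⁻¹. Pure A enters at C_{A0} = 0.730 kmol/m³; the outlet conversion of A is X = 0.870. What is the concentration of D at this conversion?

C_A = C_{A0}(1−X) = 0.09490 kmol/m³.
Along a PFR/batch, dC_D/dC_A = −r_D/(r_D+r_U) = −k₁/(k₁+k₂·C_A).
Integrating from C_{A0} to C_A: C_D = (0.680/0.0999)·ln[(0.680+0.0999·0.730)/(0.680+0.0999·0.0949)] = 6.807·ln(0.7529/0.6895) = 0.5992 kmol/m³.

0.599 kmol/m³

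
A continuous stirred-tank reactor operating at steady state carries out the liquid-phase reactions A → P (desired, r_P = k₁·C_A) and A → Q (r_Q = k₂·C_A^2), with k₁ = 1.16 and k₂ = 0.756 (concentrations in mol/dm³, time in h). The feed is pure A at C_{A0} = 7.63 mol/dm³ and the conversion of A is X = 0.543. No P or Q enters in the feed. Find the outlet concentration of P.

Exit C_A = C_{A0}(1−X) = 7.63×0.457 = 3.487 mol/dm³.
A CSTR operates uniformly at the exit composition, giving r_P = 4.045 and r_Q = 9.192 (each k·C_A^n at C_A = 3.487).
Fraction of consumed A going to P: r_P/(r_P+r_Q) = 0.3056.
C_P = 0.3056·C_{A0}·X = 0.3056×7.63×0.543 = 1.27 mol/dm³.

1.27 mol/dm³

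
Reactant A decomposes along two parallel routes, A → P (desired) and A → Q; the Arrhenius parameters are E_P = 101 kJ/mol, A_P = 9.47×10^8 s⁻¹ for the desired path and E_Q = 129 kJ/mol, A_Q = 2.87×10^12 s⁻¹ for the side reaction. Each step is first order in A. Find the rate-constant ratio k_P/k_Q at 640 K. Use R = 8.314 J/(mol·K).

0.0637

Since both paths have the same order in A, the concentration cancels and S_{P/Q} = k_P/k_Q = (A_P/A_Q)·exp[(E_Q−E_P)/(RT)].
(E_Q−E_P)/(RT) = (129−101)×10³/(8.314×640) = 28000/5321 = 5.262.
k_P/k_Q = (9.47×10^8/2.87×10^12)·exp(5.262) = 3.300×10^-4 × 192.9 = 0.0637.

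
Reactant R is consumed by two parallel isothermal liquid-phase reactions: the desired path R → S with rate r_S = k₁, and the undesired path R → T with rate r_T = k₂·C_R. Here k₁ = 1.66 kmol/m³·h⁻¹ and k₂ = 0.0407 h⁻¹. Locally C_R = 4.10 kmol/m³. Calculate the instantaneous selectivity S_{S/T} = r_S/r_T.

9.95

S_{S/T} = r_S/r_T = (k₁)/(k₂·C_R) = (k₁/k₂)·C_R⁻¹.
= (1.66) / (0.0407×4.100) = 1.660/0.1669 = 9.95.
The undesired path is higher order in R, so low C_R (CSTR or dilute feed) favours S.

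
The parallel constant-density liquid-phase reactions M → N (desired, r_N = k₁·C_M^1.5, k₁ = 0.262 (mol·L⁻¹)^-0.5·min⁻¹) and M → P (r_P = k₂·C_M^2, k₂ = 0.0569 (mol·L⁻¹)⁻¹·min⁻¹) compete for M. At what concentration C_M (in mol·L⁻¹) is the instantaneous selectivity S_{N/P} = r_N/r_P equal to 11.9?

S_{N/P} = (k₁/k₂)·C_M^-0.5 ⇒ C_M = (S·k₂/k₁)^(-2).
= (11.9×0.0569/0.262)^(-2) = (2.584)^(-2) = 0.150 mol·L⁻¹.

0.150 mol·L⁻¹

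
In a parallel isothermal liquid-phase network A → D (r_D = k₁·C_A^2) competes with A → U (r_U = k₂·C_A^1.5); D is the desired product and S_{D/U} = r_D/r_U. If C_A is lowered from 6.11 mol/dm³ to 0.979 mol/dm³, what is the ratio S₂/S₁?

S_{D/U} = (k₁/k₂)·C_A^0.5, so S₂/S₁ = (C_{A,2}/C_{A,1})^0.5.
= (0.979/6.11)^0.5 = (0.1602)^0.5 = 0.400.

0.400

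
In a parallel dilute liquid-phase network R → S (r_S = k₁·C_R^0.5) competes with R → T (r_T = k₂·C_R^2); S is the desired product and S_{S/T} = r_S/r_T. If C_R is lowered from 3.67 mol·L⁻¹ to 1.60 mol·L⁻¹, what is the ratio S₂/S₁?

3.47

S_{S/T} = (k₁/k₂)·C_R^-1.5, so S₂/S₁ = (C_{R,2}/C_{R,1})^-1.5.
= (1.60/3.67)^(-1.5) = (0.4360)^(-1.5) = 3.47.
Selectivity toward S rises as C_R falls — low-concentration operation is favoured.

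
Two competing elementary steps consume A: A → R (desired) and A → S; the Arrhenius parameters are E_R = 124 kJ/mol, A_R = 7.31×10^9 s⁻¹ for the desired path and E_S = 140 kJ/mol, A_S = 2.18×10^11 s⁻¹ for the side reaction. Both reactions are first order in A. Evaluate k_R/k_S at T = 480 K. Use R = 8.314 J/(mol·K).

1.85

Since both paths have the same order in A, the concentration cancels and S_{R/S} = k_R/k_S = (A_R/A_S)·exp[(E_S−E_R)/(RT)].
(E_S−E_R)/(RT) = (140−124)×10³/(8.314×480) = 16000/3991 = 4.009.
k_R/k_S = (7.31×10^9/2.18×10^11)·exp(4.009) = 0.03353 × 55.11 = 1.85.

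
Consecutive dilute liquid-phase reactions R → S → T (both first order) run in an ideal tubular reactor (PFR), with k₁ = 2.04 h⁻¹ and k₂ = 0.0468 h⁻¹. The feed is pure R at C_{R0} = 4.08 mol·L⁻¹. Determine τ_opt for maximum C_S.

1.89 h

The intermediate peaks when r₁ = r₂, i.e. k₁e^(−k₁τ) = k₂e^(−k₂τ), giving τ_opt = ln(k₂/k₁)/(k₂−k₁).
= ln(0.0468/2.04)/(0.0468−2.04) = ln(0.02294)/-1.993 = -3.775/-1.993 = 1.89 h.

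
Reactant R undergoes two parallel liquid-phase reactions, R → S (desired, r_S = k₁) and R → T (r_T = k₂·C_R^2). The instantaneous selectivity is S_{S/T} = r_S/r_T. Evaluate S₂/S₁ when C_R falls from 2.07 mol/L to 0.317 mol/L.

42.6

S_{S/T} = (k₁/k₂)·C_R^-2, so S₂/S₁ = (C_{R,2}/C_{R,1})^-2.
= (0.317/2.07)^(-2) = (0.1531)^(-2) = 42.6.
Selectivity toward S rises as C_R falls — low-concentration operation is favoured.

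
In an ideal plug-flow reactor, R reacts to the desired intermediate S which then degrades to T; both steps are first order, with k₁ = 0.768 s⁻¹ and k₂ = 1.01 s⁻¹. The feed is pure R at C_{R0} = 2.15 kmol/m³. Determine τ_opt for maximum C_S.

1.13 s

Setting dC_S/dτ = 0 gives τ_opt = ln(k₂/k₁)/(k₂−k₁).
= ln(1.01/0.768)/(1.01−0.768) = ln(1.315)/0.2420 = 0.2739/0.2420 = 1.13 s.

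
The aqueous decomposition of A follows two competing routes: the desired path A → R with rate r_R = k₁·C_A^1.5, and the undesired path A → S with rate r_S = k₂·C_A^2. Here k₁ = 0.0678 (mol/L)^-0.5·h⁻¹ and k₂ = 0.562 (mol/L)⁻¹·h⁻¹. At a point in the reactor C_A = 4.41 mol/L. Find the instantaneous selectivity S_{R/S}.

0.0574

S_{R/S} = r_R/r_S = (k₁·C_A^1.5)/(k₂·C_A^2) = (k₁/k₂)·C_A^-0.5.
= (0.0678×4.410^1.5) / (0.562×4.410^2) = 0.6279/10.93 = 0.0574.
The undesired path is higher order in A, so low C_A (CSTR or dilute feed) favours R.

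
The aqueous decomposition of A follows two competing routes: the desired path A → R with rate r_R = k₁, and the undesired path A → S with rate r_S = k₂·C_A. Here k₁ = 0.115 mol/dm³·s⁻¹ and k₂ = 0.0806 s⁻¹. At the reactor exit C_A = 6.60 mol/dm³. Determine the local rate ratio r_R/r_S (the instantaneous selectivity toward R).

0.216

S_{R/S} = r_R/r_S = (k₁)/(k₂·C_A) = (k₁/k₂)·C_A⁻¹.
= (0.115) / (0.0806×6.600) = 0.1150/0.5320 = 0.216.
The undesired path is higher order in A, so low C_A (CSTR or dilute feed) favours R.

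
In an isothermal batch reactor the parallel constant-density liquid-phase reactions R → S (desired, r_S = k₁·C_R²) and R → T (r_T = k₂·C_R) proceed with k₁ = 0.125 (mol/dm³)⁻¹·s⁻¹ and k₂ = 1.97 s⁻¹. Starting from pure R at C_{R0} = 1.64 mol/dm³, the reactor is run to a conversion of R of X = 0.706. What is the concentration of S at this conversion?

C_R = C_{R0}(1−X) = 0.4822 mol/dm³.
Along a PFR/batch, dC_T/dC_R = −r_T/(r_S+r_T) = −k₂/(k₂+k₁·C_R).
Integrating from C_{R0} to C_R: C_T = (1.97/0.125)·ln[(1.97+0.125·1.64)/(1.97+0.125·0.482)] = 15.76·ln(2.175/2.030) = 1.085 mol/dm³.
Then C_S = (C_{R0}−C_R) − C_T = 1.158 − 1.085 = 0.07261 mol/dm³.

0.0726 mol/dm³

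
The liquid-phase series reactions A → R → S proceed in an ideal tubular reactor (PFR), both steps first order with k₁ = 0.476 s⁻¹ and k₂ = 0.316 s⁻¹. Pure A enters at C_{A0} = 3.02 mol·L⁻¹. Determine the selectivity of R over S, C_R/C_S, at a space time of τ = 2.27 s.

2.02

For first-order series with pure A initially, C_R(τ) = k₁C_{A0}/(k₂−k₁)·(e^(−k₁τ) − e^(−k₂τ)).
e^(−k₁τ) = e^(−0.476×2.27) = e^(−1.081) = 0.3394; e^(−k₂τ) = e^(−0.7173) = 0.4881.
C_R = 0.476×3.02/(0.316−0.476) × (0.3394−0.4881) = (-8.985)×(-0.1486) = 1.335 mol·L⁻¹.
C_A = C_{A0}e^(−k₁τ) = 1.025 mol·L⁻¹, so C_S = C_{A0}−C_A−C_R = 0.6595 mol·L⁻¹; C_R/C_S = 2.02.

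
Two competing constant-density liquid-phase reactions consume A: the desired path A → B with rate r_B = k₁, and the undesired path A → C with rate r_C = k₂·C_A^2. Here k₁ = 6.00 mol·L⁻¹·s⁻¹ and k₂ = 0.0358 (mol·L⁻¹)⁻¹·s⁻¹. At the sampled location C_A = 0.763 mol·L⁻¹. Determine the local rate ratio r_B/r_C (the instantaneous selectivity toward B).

288

S_{B/C} = r_B/r_C = (k₁)/(k₂·C_A^2) = (k₁/k₂)·C_A^-2.
= (6.00) / (0.0358×0.7630^2) = 6.000/0.02084 = 288.
The undesired path is higher order in A, so low C_A (CSTR or dilute feed) favours B.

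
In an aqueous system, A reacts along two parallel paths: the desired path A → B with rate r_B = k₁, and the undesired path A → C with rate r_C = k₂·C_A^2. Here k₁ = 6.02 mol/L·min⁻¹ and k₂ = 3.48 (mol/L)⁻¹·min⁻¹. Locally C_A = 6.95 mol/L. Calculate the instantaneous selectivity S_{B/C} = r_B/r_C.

S_{B/C} = r_B/r_C = (k₁)/(k₂·C_A^2) = (k₁/k₂)·C_A^-2.
= (6.02) / (3.48×6.950^2) = 6.020/168.1 = 0.0358.
The undesired path is higher order in A, so low C_A (CSTR or dilute feed) favours B.

0.0358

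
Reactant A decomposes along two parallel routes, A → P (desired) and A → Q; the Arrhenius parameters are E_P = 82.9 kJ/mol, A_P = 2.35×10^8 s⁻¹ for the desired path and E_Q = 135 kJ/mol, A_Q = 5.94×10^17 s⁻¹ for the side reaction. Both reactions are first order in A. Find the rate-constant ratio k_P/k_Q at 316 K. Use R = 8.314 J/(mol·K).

0.162

k_P/k_Q = (A_P/A_Q)·exp[−(E_P−E_Q)/(RT)] = (A_P/A_Q)·exp[(E_Q−E_P)/(RT)].
(E_Q−E_P)/(RT) = (135−82.9)×10³/(8.314×316) = 52100/2627 = 19.83.
k_P/k_Q = (2.35×10^8/5.94×10^17)·exp(19.83) = 3.956×10^-10 × 4.097×10^8 = 0.162.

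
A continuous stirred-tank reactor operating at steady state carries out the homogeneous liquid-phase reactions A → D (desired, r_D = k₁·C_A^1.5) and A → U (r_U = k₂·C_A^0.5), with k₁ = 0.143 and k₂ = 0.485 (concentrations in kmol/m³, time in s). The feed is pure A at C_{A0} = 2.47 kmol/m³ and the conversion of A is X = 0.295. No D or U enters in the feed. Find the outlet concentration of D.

Exit C_A = C_{A0}(1−X) = 2.47×0.705 = 1.741 kmol/m³.
A CSTR operates uniformly at the exit composition, giving r_D = 0.3286 and r_U = 0.6400 (each k·C_A^n at C_A = 1.741).
Fraction of consumed A going to D: r_D/(r_D+r_U) = 0.3392.
C_D = 0.3392·C_{A0}·X = 0.3392×2.47×0.295 = 0.247 kmol/m³.

0.247 kmol/m³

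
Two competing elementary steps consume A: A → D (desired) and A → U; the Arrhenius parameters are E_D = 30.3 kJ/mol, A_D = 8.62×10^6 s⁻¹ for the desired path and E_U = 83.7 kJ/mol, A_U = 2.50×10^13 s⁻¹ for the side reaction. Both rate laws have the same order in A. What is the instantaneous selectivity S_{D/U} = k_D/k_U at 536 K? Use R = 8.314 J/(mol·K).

Since both paths have the same order in A, the concentration cancels and S_{D/U} = k_D/k_U = (A_D/A_U)·exp[(E_U−E_D)/(RT)].
(E_U−E_D)/(RT) = (83.7−30.3)×10³/(8.314×536) = 53400/4456 = 11.98.
k_D/k_U = (8.62×10^6/2.50×10^13)·exp(11.98) = 3.448×10^-7 × 1.600×10^5 = 0.0552.
Since E_D < E_U, lowering the temperature improves selectivity toward D.

0.0552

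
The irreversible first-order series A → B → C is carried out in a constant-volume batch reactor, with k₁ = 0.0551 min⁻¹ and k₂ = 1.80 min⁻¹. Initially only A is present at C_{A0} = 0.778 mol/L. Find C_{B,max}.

0.0213 mol/L

Evaluating C_B at t_opt = ln(k₂/k₁)/(k₂−k₁) gives C_{B,max}/C_{A0} = (k₁/k₂)^[k₂/(k₂−k₁)].
= (0.0551/1.80)^(1.80/(1.80−0.0551)) = (0.03061)^(1.032) = 0.02742.
C_{B,max} = 0.02742×0.778 = 0.0213 mol/L.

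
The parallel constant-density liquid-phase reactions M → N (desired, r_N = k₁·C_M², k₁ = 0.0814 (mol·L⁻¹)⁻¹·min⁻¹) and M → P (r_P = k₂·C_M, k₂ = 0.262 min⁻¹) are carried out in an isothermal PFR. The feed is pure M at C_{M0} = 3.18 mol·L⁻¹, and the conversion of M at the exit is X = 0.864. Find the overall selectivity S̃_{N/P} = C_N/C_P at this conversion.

0.521

C_M = C_{M0}(1−X) = 0.4325 mol·L⁻¹.
Along a PFR/batch, dC_P/dC_M = −r_P/(r_N+r_P) = −k₂/(k₂+k₁·C_M).
Integrating from C_{M0} to C_M: C_P = (0.262/0.0814)·ln[(0.262+0.0814·3.18)/(0.262+0.0814·0.432)] = 3.219·ln(0.5209/0.2972) = 1.806 mol·L⁻¹.
Then C_N = (C_{M0}−C_M) − C_P = 2.748 − 1.806 = 0.9417 mol·L⁻¹.
S̃_{N/P} = C_N/C_P = 0.9417/1.806 = 0.521.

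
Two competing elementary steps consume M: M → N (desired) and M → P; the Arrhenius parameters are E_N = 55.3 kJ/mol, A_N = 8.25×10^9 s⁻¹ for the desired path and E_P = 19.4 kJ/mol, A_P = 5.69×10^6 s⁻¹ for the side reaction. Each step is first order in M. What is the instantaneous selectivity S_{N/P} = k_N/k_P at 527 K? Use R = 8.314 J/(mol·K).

With equal orders, S_{N/P} = k_N/k_P = (A_N/A_P)·exp[(E_P−E_N)/(RT)].
(E_P−E_N)/(RT) = (19.4−55.3)×10³/(8.314×527) = -35900/4381 = -8.194.
k_N/k_P = (8.25×10^9/5.69×10^6)·exp(-8.194) = 1450 × 2.764×10^-4 = 0.401.
Since E_N > E_P, raising the temperature improves selectivity toward N.

0.401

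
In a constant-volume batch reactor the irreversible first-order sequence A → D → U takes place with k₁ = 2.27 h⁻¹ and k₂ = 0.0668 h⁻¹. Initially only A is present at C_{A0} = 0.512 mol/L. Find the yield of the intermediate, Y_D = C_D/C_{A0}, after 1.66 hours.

0.898

The intermediate concentration in a first-order A→B→C sequence is C_D = k₁C_{A0}(e^(−k₁t) − e^(−k₂t))/(k₂−k₁).
e^(−k₁t) = e^(−2.27×1.66) = e^(−3.768) = 0.02309; e^(−k₂t) = e^(−0.1109) = 0.8950.
C_D = 2.27×0.512/(0.0668−2.27) × (0.02309−0.8950) = (-0.5275)×(-0.8719) = 0.4600 mol/L.
Y_D = C_D/C_{A0} = 0.4600/0.512 = 0.898.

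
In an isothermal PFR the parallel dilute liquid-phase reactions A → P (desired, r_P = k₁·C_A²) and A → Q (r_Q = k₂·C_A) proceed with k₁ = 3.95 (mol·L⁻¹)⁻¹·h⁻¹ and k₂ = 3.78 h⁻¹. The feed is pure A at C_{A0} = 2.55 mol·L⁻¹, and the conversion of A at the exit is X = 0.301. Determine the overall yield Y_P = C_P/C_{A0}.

C_A = C_{A0}(1−X) = 1.782 mol·L⁻¹.
Along a PFR/batch, dC_Q/dC_A = −r_Q/(r_P+r_Q) = −k₂/(k₂+k₁·C_A).
Integrating from C_{A0} to C_A: C_Q = (3.78/3.95)·ln[(3.78+3.95·2.55)/(3.78+3.95·1.78)] = 0.9570·ln(13.85/10.82) = 0.2364 mol·L⁻¹.
Then C_P = (C_{A0}−C_A) − C_Q = 0.7675 − 0.2364 = 0.5312 mol·L⁻¹.
Y_P = C_P/C_{A0} = 0.5312/2.55 = 0.208.

0.208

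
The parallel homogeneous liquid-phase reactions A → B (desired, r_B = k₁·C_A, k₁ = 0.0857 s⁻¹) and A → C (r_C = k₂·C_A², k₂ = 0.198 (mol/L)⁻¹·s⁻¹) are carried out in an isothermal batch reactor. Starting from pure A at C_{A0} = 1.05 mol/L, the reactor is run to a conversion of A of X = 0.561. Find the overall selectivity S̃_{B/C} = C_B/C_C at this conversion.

C_A = C_{A0}(1−X) = 0.4609 mol/L.
Along a PFR/batch, dC_B/dC_A = −r_B/(r_B+r_C) = −k₁/(k₁+k₂·C_A).
Integrating from C_{A0} to C_A: C_B = (0.0857/0.198)·ln[(0.0857+0.198·1.05)/(0.0857+0.198·0.461)] = 0.4328·ln(0.2936/0.1770) = 0.2191 mol/L.
C_C = (C_{A0}−C_A)−C_B = 0.3699 mol/L; S̃_{B/C} = 0.2191/0.3699 = 0.592.

0.592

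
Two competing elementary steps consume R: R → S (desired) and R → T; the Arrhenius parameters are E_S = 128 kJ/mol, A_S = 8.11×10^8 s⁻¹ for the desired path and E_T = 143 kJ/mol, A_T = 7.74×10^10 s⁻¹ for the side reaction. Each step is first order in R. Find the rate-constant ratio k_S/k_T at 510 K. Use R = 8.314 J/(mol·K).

0.360

Since both paths have the same order in R, the concentration cancels and S_{S/T} = k_S/k_T = (A_S/A_T)·exp[(E_T−E_S)/(RT)].
(E_T−E_S)/(RT) = (143−128)×10³/(8.314×510) = 15000/4240 = 3.538.
k_S/k_T = (8.11×10^8/7.74×10^10)·exp(3.538) = 0.01048 × 34.38 = 0.360.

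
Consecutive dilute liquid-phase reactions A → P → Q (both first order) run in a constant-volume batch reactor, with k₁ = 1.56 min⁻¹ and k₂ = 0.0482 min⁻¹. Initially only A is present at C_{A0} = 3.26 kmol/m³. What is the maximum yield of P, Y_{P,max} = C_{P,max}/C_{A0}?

At the optimum, C_{P,max}/C_{A0} = (k₁/k₂)^[k₂/(k₂−k₁)].
= (1.56/0.0482)^(0.0482/(0.0482−1.56)) = (32.37)^(-0.03188) = 0.8951.

0.895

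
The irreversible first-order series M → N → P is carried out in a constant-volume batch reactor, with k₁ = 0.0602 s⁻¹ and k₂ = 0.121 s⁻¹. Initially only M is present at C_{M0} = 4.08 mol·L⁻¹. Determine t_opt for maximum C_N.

11.5 s

The intermediate peaks when r₁ = r₂, i.e. k₁e^(−k₁t) = k₂e^(−k₂t), giving t_opt = ln(k₂/k₁)/(k₂−k₁).
= ln(0.121/0.0602)/(0.121−0.0602) = ln(2.010)/0.06080 = 0.6981/0.06080 = 11.5 s.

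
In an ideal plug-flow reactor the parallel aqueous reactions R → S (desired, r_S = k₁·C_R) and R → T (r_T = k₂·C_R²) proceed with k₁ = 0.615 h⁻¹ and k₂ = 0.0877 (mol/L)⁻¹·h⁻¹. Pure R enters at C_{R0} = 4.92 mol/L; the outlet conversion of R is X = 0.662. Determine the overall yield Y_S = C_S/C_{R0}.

C_R = C_{R0}(1−X) = 1.663 mol/L.
Along a PFR/batch, dC_S/dC_R = −r_S/(r_S+r_T) = −k₁/(k₁+k₂·C_R).
Integrating from C_{R0} to C_R: C_S = (0.615/0.0877)·ln[(0.615+0.0877·4.92)/(0.615+0.0877·1.66)] = 7.013·ln(1.046/0.7608) = 2.235 mol/L.
Y_S = C_S/C_{R0} = 2.235/4.92 = 0.454.

0.454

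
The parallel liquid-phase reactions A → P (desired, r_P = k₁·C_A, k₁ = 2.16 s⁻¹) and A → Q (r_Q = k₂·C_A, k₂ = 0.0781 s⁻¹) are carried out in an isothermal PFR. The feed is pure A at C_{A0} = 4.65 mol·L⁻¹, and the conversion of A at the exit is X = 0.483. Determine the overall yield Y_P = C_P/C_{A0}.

C_A = C_{A0}(1−X) = 2.404 mol·L⁻¹.
Both paths are first order in A, so the instantaneous fraction to P is constant: dC_P/d(−C_A) = k₁/(k₁+k₂) = 0.9651.
C_P = 0.9651·(C_{A0}−C_A) = 0.9651×2.246 = 2.17 mol·L⁻¹.
Y_P = C_P/C_{A0} = 2.168/4.65 = 0.466.

0.466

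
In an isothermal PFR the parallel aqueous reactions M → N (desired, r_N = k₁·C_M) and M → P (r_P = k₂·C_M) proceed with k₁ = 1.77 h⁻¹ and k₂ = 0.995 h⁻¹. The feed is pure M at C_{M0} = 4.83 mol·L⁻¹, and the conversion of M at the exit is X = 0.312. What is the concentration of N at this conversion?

C_M = C_{M0}(1−X) = 3.323 mol·L⁻¹.
Both paths are first order in M, so the instantaneous fraction to N is constant: dC_N/d(−C_M) = k₁/(k₁+k₂) = 0.6401.
C_N = 0.6401·(C_{M0}−C_M) = 0.6401×1.507 = 0.965 mol·L⁻¹.

0.965 mol·L⁻¹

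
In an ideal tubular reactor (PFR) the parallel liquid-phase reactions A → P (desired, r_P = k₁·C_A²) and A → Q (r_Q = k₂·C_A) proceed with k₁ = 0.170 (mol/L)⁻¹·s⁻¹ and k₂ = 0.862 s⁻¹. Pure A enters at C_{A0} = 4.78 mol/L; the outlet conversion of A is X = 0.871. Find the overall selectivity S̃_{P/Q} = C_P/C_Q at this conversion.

0.495

C_A = C_{A0}(1−X) = 0.6166 mol/L.
Along a PFR/batch, dC_Q/dC_A = −r_Q/(r_P+r_Q) = −k₂/(k₂+k₁·C_A).
Integrating from C_{A0} to C_A: C_Q = (0.862/0.170)·ln[(0.862+0.170·4.78)/(0.862+0.170·0.617)] = 5.071·ln(1.675/0.9668) = 2.785 mol/L.
Then C_P = (C_{A0}−C_A) − C_Q = 4.163 − 2.785 = 1.378 mol/L.
S̃_{P/Q} = C_P/C_Q = 1.378/2.785 = 0.495.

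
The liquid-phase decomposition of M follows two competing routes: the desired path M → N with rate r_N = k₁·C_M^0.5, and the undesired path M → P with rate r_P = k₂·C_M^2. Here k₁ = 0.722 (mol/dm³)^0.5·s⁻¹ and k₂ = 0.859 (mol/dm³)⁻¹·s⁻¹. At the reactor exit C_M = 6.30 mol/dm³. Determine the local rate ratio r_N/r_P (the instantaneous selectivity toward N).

S_{N/P} = r_N/r_P = (k₁·C_M^0.5)/(k₂·C_M^2) = (k₁/k₂)·C_M^-1.5.
= (0.722×6.300^0.5) / (0.859×6.300^2) = 1.812/34.09 = 0.0532.
The undesired path is higher order in M, so low C_M (CSTR or dilute feed) favours N.

0.0532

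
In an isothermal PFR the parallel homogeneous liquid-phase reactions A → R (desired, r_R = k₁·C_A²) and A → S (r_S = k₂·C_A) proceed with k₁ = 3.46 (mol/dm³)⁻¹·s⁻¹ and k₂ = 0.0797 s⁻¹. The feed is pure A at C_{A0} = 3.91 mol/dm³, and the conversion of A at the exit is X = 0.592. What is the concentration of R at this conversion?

2.29 mol/dm³

C_A = C_{A0}(1−X) = 1.595 mol/dm³.
Along a PFR/batch, dC_S/dC_A = −r_S/(r_R+r_S) = −k₂/(k₂+k₁·C_A).
Integrating from C_{A0} to C_A: C_S = (0.0797/3.46)·ln[(0.0797+3.46·3.91)/(0.0797+3.46·1.60)] = 0.02303·ln(13.61/5.599) = 0.02046 mol/dm³.
Then C_R = (C_{A0}−C_A) − C_S = 2.315 − 0.02046 = 2.294 mol/dm³.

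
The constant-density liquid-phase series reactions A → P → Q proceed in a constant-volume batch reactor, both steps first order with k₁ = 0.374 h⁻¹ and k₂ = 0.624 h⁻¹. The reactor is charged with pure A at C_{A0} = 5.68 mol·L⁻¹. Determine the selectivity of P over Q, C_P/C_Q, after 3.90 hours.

Solving the coupled first-order balances gives C_P(t) = [k₁/(k₂−k₁)]·C_{A0}·(e^(−k₁t) − e^(−k₂t)).
e^(−k₁t) = e^(−0.374×3.90) = e^(−1.459) = 0.2326; e^(−k₂t) = e^(−2.434) = 0.08772.
C_P = 0.374×5.68/(0.624−0.374) × (0.2326−0.08772) = 8.497×0.1448 = 1.231 mol·L⁻¹.
C_A = C_{A0}e^(−k₁t) = 1.321 mol·L⁻¹, so C_Q = C_{A0}−C_A−C_P = 3.128 mol·L⁻¹; C_P/C_Q = 0.393.

0.393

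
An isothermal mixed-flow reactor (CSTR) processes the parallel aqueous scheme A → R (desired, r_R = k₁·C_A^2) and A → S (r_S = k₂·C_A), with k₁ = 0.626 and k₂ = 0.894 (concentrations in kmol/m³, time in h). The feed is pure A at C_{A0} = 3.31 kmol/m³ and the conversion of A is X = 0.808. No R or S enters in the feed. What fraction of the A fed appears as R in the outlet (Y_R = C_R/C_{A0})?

0.249

Exit C_A = C_{A0}(1−X) = 3.31×0.192 = 0.6355 kmol/m³.
In a CSTR the entire volume is at exit conditions, so r_R = 0.626×0.6355^2 = 0.2528 and r_S = 0.894×0.6355 = 0.5682.
Fraction of consumed A going to R: r_R/(r_R+r_S) = 0.3080.
C_R = 0.3080·C_{A0}·X = 0.3080×3.31×0.808 = 0.824 kmol/m³; Y_R = C_R/C_{A0} = 0.249.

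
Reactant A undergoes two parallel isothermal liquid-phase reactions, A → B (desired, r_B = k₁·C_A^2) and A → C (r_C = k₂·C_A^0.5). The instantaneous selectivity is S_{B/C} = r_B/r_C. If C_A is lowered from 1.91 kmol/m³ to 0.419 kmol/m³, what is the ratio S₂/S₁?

0.103

S_{B/C} = (k₁/k₂)·C_A^1.5, so S₂/S₁ = (C_{A,2}/C_{A,1})^1.5.
= (0.419/1.91)^1.5 = (0.2194)^1.5 = 0.103.
Selectivity toward B falls as C_A falls — high-concentration operation is favoured.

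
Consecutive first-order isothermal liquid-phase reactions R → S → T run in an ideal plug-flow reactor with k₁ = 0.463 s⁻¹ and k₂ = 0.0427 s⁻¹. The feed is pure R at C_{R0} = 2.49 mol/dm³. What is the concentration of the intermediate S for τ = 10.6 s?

The intermediate concentration in a first-order A→B→C sequence is C_S = k₁C_{R0}(e^(−k₁τ) − e^(−k₂τ))/(k₂−k₁).
e^(−k₁τ) = e^(−0.463×10.6) = e^(−4.908) = 0.007389; e^(−k₂τ) = e^(−0.4526) = 0.6360.
C_S = 0.463×2.49/(0.0427−0.463) × (0.007389−0.6360) = (-2.743)×(-0.6286) = 1.724 mol/dm³.

1.72 mol/dm³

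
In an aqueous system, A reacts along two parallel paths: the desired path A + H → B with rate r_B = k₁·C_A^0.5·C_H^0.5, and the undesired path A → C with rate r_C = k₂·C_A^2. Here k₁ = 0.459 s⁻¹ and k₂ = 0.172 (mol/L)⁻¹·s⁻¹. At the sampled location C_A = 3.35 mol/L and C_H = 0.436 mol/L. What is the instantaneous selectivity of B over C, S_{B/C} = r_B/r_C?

0.287

S_{B/C} = r_B/r_C = (k₁·C_A^0.5·C_H^0.5)/(k₂·C_A^2) = (k₁/k₂)·C_A^-1.5·C_H^0.5.
= (0.459×3.350^0.5×0.4360^0.5) / (0.172×3.350^2) = 0.5547/1.930 = 0.287.
The undesired path is higher order in A, so low C_A (CSTR or dilute feed) favours B.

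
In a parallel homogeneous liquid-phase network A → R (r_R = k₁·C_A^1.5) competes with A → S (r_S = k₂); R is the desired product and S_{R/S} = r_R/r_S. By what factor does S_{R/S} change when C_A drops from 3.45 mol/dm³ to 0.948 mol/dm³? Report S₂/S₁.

S_{R/S} = (k₁/k₂)·C_A^1.5, so S₂/S₁ = (C_{A,2}/C_{A,1})^1.5.
= (0.948/3.45)^1.5 = (0.2748)^1.5 = 0.144.
Selectivity toward R falls as C_A falls — high-concentration operation is favoured.

0.144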